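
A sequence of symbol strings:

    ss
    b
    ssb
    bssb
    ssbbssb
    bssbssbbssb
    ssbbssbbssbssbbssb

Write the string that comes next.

Each term (from the third on) is the two preceding terms concatenated in order: term 3 = ss·b = ssb.
Continuing: bssbssbbssb · ssbbssbbssbssbbssb gives term 8.

bssbssbbssbssbbssbbssbssbbssb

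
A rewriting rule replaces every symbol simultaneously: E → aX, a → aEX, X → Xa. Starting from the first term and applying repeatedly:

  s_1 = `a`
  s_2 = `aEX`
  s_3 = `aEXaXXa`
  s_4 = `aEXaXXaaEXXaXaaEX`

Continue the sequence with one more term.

Rewriting the 17 symbols of aEXaXXaaEXXaXaaEX one by one yields aEX aX Xa aEX Xa Xa aEX aEX aX Xa Xa aEX Xa aEX aEX aX Xa; concatenated:

aEXaXXaaEXXaXaaEXaEXaXXaXaaEXXaaEXaEXaXXa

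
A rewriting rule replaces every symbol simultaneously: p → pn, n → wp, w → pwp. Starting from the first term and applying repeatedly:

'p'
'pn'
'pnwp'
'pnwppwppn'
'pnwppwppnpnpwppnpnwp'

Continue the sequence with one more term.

pnwppwppnpnpwppnpnwppnwppnpwppnpnwppnwppwppn

Applying the rule to each of the 20 symbols of pnwppwppnpnpwppnpnwp gives the pieces pn wp pwp pn pn pwp pn pn wp pn wp pn pwp pn pn wp pn wp pwp pn, which concatenate to the answer.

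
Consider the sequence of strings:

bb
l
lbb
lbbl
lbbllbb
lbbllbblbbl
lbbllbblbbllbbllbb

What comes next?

Each term (from the third on) is the previous term followed by the one before it: term 3 = l·bb = lbb.
The next term joins lbbllbblbbllbbllbb and lbbllbblbbl.

lbbllbblbbllbbllbblbbllbblbbl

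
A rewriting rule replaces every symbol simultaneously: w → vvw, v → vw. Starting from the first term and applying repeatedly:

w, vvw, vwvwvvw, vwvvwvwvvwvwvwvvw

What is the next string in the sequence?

φ(vwvvwvwvvwvwvwvvw) expands symbol-by-symbol to vw vvw vw vw vvw vw vvw vw vw vvw vw vvw vw vvw vw vw vvw; joining the 17 pieces gives the next term.

vwvvwvwvwvvwvwvvwvwvwvvwvwvvwvwvvwvwvwvvw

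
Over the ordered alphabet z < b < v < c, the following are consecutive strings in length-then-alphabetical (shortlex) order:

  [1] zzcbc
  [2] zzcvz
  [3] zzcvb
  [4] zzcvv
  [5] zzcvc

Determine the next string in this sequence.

The successor of zzcvc increments the rightmost position that isn't already c and resets every position after it to z.

zzccz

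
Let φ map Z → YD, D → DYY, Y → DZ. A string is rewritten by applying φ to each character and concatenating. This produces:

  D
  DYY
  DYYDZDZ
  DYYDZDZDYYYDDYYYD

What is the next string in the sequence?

Rewriting the 17 symbols of DYYDZDZDYYYDDYYYD one by one yields DYY DZ DZ DYY YD DYY YD DYY DZ DZ DZ DYY DYY DZ DZ DZ DYY; concatenated:

DYYDZDZDYYYDDYYYDDYYDZDZDZDYYDYYDZDZDZDYY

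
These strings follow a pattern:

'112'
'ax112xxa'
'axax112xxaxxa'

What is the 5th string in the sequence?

axaxaxax112xxaxxaxxaxxa

Each term wraps the previous one in ax on the left and xxa on the right.
From axax112xxaxxa, 2 further steps: axax112xxaxxa → axaxax112xxaxxaxxa → (answer).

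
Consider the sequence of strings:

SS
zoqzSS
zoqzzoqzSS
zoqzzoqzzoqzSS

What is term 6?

Every step adds zoqz at the front: s(k+1) = zoqz·s(k).
From zoqzzoqzzoqzSS, 2 further steps: zoqzzoqzzoqzSS → zoqzzoqzzoqzzoqzSS → (answer).

zoqzzoqzzoqzzoqzzoqzSS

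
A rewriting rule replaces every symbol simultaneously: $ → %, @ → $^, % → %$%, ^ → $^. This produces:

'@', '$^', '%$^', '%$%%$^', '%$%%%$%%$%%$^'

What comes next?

%$%%%$%%$%%$%%%$%%$%%%$%%$%%$^

Replace each of the 13 characters of %$%%%$%%$%%$^ in place — %$% % %$% %$% %$% % %$% %$% % %$% %$% % $^ — and concatenate.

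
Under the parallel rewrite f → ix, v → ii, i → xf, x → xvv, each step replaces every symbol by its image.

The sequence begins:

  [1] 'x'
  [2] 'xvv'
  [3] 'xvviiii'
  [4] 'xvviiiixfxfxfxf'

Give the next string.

xvviiiixfxfxfxfxvvixxvvixxvvixxvvix

φ(xvviiiixfxfxfxf) expands symbol-by-symbol to xvv ii ii xf xf xf xf xvv ix xvv ix xvv ix xvv ix; joining the 15 pieces gives the next term.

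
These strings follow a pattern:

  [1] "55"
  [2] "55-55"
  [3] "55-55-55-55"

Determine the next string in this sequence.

55-55-55-55-55-55-55-55

Every step duplicates the string with '-' between the halves.
So the next term is two copies of 55-55-55-55 with '-' between the halves.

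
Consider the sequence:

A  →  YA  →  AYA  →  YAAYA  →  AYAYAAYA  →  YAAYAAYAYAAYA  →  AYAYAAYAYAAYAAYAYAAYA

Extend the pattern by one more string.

From term 3 onward, concatenate the second-to-last term with the last: A·YA = AYA, YA·AYA = YAAYA, …
So term 8 is YAAYAAYAYAAYA·AYAYAAYAYAAYAAYAYAAYA.

YAAYAAYAYAAYAAYAYAAYAYAAYAAYAYAAYA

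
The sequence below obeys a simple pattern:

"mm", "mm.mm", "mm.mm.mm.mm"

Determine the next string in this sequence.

s(k+1) = s(k)·.·s(k) — each term doubles the last with '.' between the halves.
So the next term is two copies of mm.mm.mm.mm with '.' between the halves.

mm.mm.mm.mm.mm.mm.mm.mm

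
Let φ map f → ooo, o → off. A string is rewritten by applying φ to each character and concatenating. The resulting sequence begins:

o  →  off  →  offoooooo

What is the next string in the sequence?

offoooooooffoffoffoffoffoff

Rewriting each symbol of offoooooo: o→off, f→ooo, f→ooo, o→off, o→off, o→off, o→off, o→off, o→off, which concatenates to off ooo ooo off off off off off off.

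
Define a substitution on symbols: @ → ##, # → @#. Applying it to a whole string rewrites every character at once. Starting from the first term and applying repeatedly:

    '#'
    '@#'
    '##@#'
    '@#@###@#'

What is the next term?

##@###@#@#@###@#

Expanding @#@###@#: @→##, #→@#, @→##, #→@#, #→@#, #→@#, @→##, #→@#. Concatenated: ## @# ## @# @# @# ## @#.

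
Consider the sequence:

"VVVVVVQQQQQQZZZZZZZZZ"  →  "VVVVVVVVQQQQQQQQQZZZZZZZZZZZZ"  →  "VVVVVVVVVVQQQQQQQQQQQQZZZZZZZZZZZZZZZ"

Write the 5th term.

The n-th term is 2n+2 V's then 3n Q's then 3n+3 Z's, where the shown terms are n = 2, 3, 4.
At n = 6 the blocks have lengths 14, 18, 21.

VVVVVVVVVVVVVVQQQQQQQQQQQQQQQQQQZZZZZZZZZZZZZZZZZZZZZ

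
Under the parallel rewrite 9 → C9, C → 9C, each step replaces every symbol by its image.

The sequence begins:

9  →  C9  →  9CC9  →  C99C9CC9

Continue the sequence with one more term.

Apply φ to C99C9CC9 symbol by symbol: C→9C, 9→C9, 9→C9, C→9C, 9→C9, C→9C, C→9C, 9→C9; joined: 9C C9 C9 9C C9 9C 9C C9.

9CC9C99CC99C9CC9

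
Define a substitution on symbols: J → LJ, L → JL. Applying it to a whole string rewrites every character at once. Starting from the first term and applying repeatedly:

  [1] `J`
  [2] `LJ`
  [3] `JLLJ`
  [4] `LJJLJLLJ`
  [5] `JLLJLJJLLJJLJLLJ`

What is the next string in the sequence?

φ(JLLJLJJLLJJLJLLJ) expands symbol-by-symbol to LJ JL JL LJ JL LJ LJ JL JL LJ LJ JL LJ JL JL LJ; joining the 16 pieces gives the next term.

LJJLJLLJJLLJLJJLJLLJLJJLLJJLJLLJ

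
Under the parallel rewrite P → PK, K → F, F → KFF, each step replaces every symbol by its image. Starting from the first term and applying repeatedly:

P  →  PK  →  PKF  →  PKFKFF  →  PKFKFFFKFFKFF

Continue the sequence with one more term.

Replace each of the 13 characters of PKFKFFFKFFKFF in place — PK F KFF F KFF KFF KFF F KFF KFF F KFF KFF — and concatenate.

PKFKFFFKFFKFFKFFFKFFKFFFKFFKFF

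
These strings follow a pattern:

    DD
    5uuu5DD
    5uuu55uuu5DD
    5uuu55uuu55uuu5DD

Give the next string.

Each term is the previous one with 5uuu5 prepended.
So the next term is 5uuu5·5uuu55uuu55uuu5DD.

5uuu55uuu55uuu55uuu5DD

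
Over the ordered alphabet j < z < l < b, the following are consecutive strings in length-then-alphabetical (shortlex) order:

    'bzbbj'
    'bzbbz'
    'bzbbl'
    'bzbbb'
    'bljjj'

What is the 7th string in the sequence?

Continuing the enumeration 2 steps past bljjj: bljjj → bljjz → (answer).

bljjl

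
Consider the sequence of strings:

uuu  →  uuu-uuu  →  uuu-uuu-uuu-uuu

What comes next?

s(k+1) = s(k)·-·s(k) — each term doubles the last with '-' between the halves.
So the next term is two copies of uuu-uuu-uuu-uuu with '-' between the halves.

uuu-uuu-uuu-uuu-uuu-uuu-uuu-uuu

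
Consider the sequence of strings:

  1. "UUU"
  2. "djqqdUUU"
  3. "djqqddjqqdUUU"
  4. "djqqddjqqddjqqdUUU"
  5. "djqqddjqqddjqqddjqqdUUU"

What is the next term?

The strings grow by a fixed prefix djqqd each time.
One more step from djqqddjqqddjqqddjqqdUUU gives the answer.

djqqddjqqddjqqddjqqddjqqdUUU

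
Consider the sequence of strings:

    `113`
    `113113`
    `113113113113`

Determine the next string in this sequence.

s(k+1) = s(k)·s(k) — each term doubles the last.
Doubling 113113113113:

113113113113113113113113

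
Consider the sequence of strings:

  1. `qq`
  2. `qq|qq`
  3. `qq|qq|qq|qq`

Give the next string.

Each string is two copies of the previous one joined by '|'.
So the next term is two copies of qq|qq|qq|qq with '|' between the halves.

qq|qq|qq|qq|qq|qq|qq|qq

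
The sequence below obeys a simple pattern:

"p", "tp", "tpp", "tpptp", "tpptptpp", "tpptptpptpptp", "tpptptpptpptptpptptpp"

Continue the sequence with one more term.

From term 3 onward, concatenate the last term with the second-to-last: tp·p = tpp, tpp·tp = tpptp, …
The next term joins tpptptpptpptptpptptpp and tpptptpptpptp.

tpptptpptpptptpptptpptpptptpptpptp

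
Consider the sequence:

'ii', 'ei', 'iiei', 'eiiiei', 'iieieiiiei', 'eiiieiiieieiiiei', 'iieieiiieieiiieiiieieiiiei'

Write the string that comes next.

eiiieiiieieiiieiiieieiiieieiiieiiieieiiiei

Each term (from the third on) is the two preceding terms concatenated in order: term 3 = ii·ei = iiei.
So term 8 is eiiieiiieieiiiei·iieieiiieieiiieiiieieiiiei.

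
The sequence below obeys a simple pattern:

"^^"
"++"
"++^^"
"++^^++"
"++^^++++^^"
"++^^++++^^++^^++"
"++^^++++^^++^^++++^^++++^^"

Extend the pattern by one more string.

This is a Fibonacci-style word recurrence s(k) = s(k−1)·s(k−2): e.g. ++·^^ = ++^^.
Continuing: ++^^++++^^++^^++++^^++++^^ · ++^^++++^^++^^++ gives term 8.

++^^++++^^++^^++++^^++++^^++^^++++^^++^^++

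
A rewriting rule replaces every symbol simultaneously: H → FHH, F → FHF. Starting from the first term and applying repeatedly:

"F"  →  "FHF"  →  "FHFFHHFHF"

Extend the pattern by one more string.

Rewriting each symbol of FHFFHHFHF: F→FHF, H→FHH, F→FHF, F→FHF, H→FHH, H→FHH, F→FHF, H→FHH, F→FHF, which concatenates to FHF FHH FHF FHF FHH FHH FHF FHH FHF.

FHFFHHFHFFHFFHHFHHFHFFHHFHF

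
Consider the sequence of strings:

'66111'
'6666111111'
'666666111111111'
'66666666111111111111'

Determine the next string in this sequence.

6666666666111111111111111

Reading off run lengths: 6 runs 2, 4, 6, 8; 1 runs 3, 6, 9, 12 — each is linear in n (n = 1, 2, …).
For the next term, n = 5, so the run lengths are 10, 15.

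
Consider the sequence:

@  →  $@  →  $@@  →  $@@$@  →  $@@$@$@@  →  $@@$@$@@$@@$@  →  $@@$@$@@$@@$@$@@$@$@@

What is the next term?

From term 3 onward, concatenate the last term with the second-to-last: $@·@ = $@@, $@@·$@ = $@@$@, …
The next term joins $@@$@$@@$@@$@$@@$@$@@ and $@@$@$@@$@@$@.

$@@$@$@@$@@$@$@@$@$@@$@@$@$@@$@@$@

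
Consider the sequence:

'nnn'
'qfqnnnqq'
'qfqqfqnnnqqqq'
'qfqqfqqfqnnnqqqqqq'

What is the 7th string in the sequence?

qfqqfqqfqqfqqfqqfqnnnqqqqqqqqqqqq

Each term wraps the previous one in qfq on the left and qq on the right.
From qfqqfqqfqnnnqqqqqq, 3 further steps: qfqqfqqfqnnnqqqqqq → qfqqfqqfqqfqnnnqqqqqqqq → qfqqfqqfqqfqqfqnnnqqqqqqqqqq → (answer).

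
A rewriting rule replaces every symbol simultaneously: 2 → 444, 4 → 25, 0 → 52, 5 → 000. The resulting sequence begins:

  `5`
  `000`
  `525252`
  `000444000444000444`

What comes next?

Rewriting the 18 symbols of 000444000444000444 one by one yields 52 52 52 25 25 25 52 52 52 25 25 25 52 52 52 25 25 25; concatenated:

525252252525525252252525525252252525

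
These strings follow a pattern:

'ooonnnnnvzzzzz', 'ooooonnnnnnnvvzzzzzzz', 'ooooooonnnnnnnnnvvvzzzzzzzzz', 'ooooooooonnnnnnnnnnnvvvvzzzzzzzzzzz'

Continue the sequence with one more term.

ooooooooooonnnnnnnnnnnnnvvvvvzzzzzzzzzzzzz

Reading off run lengths: o runs 3, 5, 7, 9; n runs 5, 7, 9, 11; v runs 1, 2, 3, 4; z runs 5, 7, 9, 11 — each is linear in n (n = 1, 2, …).
For the next term, n = 5, so the run lengths are 11, 13, 5, 13.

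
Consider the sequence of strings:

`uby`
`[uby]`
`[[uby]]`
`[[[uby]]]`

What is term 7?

[[[[[[uby]]]]]]

Every step adds [ to the front and ] to the end of the previous string.
From [[[uby]]], 3 further steps: [[[uby]]] → [[[[uby]]]] → [[[[[uby]]]]] → (answer).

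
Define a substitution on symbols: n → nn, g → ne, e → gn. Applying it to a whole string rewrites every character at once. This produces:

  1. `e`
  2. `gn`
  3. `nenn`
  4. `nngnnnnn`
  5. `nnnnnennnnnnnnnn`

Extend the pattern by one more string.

nnnnnnnnnngnnnnnnnnnnnnnnnnnnnnn

φ(nnnnnennnnnnnnnn) expands symbol-by-symbol to nn nn nn nn nn gn nn nn nn nn nn nn nn nn nn nn; joining the 16 pieces gives the next term.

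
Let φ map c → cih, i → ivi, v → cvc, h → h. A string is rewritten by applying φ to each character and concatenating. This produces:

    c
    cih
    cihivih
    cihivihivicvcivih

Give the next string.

Rewriting the 17 symbols of cihivihivicvcivih one by one yields cih ivi h ivi cvc ivi h ivi cvc ivi cih cvc cih ivi cvc ivi h; concatenated:

cihivihivicvcivihivicvcivicihcvccihivicvcivih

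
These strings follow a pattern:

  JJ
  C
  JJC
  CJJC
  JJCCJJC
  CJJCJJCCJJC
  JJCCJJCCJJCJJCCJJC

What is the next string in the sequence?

Each term (from the third on) is the two preceding terms concatenated in order: term 3 = JJ·C = JJC.
So term 8 is CJJCJJCCJJC·JJCCJJCCJJCJJCCJJC.

CJJCJJCCJJCJJCCJJCCJJCJJCCJJC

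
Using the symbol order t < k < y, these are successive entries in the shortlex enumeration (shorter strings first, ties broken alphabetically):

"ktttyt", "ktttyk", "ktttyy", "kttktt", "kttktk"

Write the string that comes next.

kttkty

Find the rightmost character of kttktk below y, bump it to the next letter, and reset everything to its right to t.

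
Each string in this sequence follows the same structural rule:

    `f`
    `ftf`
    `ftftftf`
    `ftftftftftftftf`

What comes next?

ftftftftftftftftftftftftftftftf

Every step duplicates the string with 't' between the halves.
One more doubling of ftftftftftftftf gives the answer.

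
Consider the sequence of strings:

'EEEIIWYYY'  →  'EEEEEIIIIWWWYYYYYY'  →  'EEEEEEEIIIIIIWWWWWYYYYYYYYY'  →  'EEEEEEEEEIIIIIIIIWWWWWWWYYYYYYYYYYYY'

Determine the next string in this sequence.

Term n consists of 2n+1 E's, followed by 2n I's, followed by 2n-1 W's, followed by 3n Y's (n = 1, 2, …).
For the next term, n = 5, so the run lengths are 11, 10, 9, 15.

EEEEEEEEEEEIIIIIIIIIIWWWWWWWWWYYYYYYYYYYYYYYY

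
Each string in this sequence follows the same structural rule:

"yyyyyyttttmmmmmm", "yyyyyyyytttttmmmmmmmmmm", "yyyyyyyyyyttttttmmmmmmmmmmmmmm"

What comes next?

yyyyyyyyyyyytttttttmmmmmmmmmmmmmmmmmm

Reading off run lengths: y runs 6, 8, 10; t runs 4, 5, 6; m runs 6, 10, 14 — each is linear in n, where the shown terms are n = 2, 3, 4.
At n = 5 the blocks have lengths 12, 7, 18.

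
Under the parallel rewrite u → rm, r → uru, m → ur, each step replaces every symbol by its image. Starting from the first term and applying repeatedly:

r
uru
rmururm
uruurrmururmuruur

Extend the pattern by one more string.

rmururmrmuruuruurrmururmuruurrmururmrmuru

Replace each of the 17 characters of uruurrmururmuruur in place — rm uru rm rm uru uru ur rm uru rm uru ur rm uru rm rm uru — and concatenate.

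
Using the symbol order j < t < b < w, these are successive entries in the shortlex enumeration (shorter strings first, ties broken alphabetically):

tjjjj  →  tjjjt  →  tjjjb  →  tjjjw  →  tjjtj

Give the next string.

Treat tjjtj as a base-4 numeral over the given alphabet and add one, carrying through any trailing w's.

tjjtt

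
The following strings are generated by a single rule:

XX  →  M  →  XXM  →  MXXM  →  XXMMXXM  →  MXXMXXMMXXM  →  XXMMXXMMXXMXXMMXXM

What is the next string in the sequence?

MXXMXXMMXXMXXMMXXMMXXMXXMMXXM

This is a Fibonacci-style word recurrence s(k) = s(k−2)·s(k−1): e.g. XX·M = XXM.
The next term joins MXXMXXMMXXM and XXMMXXMMXXMXXMMXXM.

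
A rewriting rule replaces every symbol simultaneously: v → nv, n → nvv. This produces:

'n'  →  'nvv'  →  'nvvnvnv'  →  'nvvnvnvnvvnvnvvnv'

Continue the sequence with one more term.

Replace each of the 17 characters of nvvnvnvnvvnvnvvnv in place — nvv nv nv nvv nv nvv nv nvv nv nv nvv nv nvv nv nv nvv nv — and concatenate.

nvvnvnvnvvnvnvvnvnvvnvnvnvvnvnvvnvnvnvvnv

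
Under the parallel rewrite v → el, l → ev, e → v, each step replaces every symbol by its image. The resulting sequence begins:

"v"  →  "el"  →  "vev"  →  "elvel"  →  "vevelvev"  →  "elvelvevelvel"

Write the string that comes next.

Replace each of the 13 characters of elvelvevelvel in place — v ev el v ev el v el v ev el v ev — and concatenate.

vevelvevelvelvevelvev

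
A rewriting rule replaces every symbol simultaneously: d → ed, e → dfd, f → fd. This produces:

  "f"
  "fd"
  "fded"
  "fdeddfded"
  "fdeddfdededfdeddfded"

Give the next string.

fdeddfdededfdeddfdeddfdedfdeddfdededfdeddfded

φ(fdeddfdededfdeddfded) expands symbol-by-symbol to fd ed dfd ed ed fd ed dfd ed dfd ed fd ed dfd ed ed fd ed dfd ed; joining the 20 pieces gives the next term.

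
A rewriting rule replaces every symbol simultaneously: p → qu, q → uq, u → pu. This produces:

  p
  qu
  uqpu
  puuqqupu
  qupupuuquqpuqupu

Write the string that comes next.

Applying the rule to each of the 16 symbols of qupupuuquqpuqupu gives the pieces uq pu qu pu qu pu pu uq pu uq qu pu uq pu qu pu, which concatenate to the answer.

uqpuqupuqupupuuqpuuqqupuuqpuqupu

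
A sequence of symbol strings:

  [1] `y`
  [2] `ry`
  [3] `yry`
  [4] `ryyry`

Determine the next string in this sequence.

From term 3 onward, concatenate the second-to-last term with the last: y·ry = yry, ry·yry = ryyry, …
So term 5 is yry·ryyry.

yryryyry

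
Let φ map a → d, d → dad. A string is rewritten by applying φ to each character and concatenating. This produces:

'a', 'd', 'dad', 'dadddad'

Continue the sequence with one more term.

Rewriting each symbol of dadddad: d→dad, a→d, d→dad, d→dad, d→dad, a→d, d→dad, which concatenates to dad d dad dad dad d dad.

dadddaddaddadddad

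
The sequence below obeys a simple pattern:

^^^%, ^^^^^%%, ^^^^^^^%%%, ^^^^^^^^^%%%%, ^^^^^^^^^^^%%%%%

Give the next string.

The n-th term is 2n-1 ^'s then n-1 %'s, where the shown terms are n = 2, 3, 4, 5, 6.
Setting n = 7 gives 13, 6 characters in each block.

^^^^^^^^^^^^^%%%%%%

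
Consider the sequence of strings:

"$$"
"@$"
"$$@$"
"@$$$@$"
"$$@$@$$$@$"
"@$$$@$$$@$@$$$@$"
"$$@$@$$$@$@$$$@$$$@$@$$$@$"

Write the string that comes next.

@$$$@$$$@$@$$$@$$$@$@$$$@$@$$$@$$$@$@$$$@$

This is a Fibonacci-style word recurrence s(k) = s(k−2)·s(k−1): e.g. $$·@$ = $$@$.
So term 8 is @$$$@$$$@$@$$$@$·$$@$@$$$@$@$$$@$$$@$@$$$@$.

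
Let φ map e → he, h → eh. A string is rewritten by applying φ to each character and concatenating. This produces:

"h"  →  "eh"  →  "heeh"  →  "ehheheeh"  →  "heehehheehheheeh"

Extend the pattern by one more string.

Replace each of the 16 characters of heehehheehheheeh in place — eh he he eh he eh eh he he eh eh he eh he he eh — and concatenate.

ehheheehheehehheheehehheehheheeh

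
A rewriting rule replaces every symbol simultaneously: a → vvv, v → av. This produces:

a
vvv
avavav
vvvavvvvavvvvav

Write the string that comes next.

avavavvvvavavavavvvvavavavavvvvav

Replace each of the 15 characters of vvvavvvvavvvvav in place — av av av vvv av av av av vvv av av av av vvv av — and concatenate.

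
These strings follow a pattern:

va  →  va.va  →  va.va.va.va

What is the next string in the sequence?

s(k+1) = s(k)·.·s(k) — each term doubles the last with '.' between the halves.
One more doubling of va.va.va.va gives the answer.

va.va.va.va.va.va.va.va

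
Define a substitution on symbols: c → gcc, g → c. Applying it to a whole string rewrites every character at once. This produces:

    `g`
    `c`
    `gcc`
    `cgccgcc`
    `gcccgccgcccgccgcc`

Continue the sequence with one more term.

φ(gcccgccgcccgccgcc) expands symbol-by-symbol to c gcc gcc gcc c gcc gcc c gcc gcc gcc c gcc gcc c gcc gcc; joining the 17 pieces gives the next term.

cgccgccgcccgccgcccgccgccgcccgccgcccgccgcc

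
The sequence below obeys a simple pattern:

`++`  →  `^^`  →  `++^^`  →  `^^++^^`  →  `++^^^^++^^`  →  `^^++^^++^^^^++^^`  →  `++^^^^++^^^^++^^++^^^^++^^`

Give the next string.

^^++^^++^^^^++^^++^^^^++^^^^++^^++^^^^++^^

From term 3 onward, concatenate the second-to-last term with the last: ++·^^ = ++^^, ^^·++^^ = ^^++^^, …
The next term joins ^^++^^++^^^^++^^ and ++^^^^++^^^^++^^++^^^^++^^.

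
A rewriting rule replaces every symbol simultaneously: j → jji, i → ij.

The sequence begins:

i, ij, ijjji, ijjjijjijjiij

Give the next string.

ijjjijjijjiijjjijjiijjjijjiijijjji

Replace each of the 13 characters of ijjjijjijjiij in place — ij jji jji jji ij jji jji ij jji jji ij ij jji — and concatenate.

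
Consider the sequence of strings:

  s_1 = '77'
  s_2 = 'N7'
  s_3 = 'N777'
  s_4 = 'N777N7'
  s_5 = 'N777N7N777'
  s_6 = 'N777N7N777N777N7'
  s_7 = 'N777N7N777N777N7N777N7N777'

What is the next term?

N777N7N777N777N7N777N7N777N777N7N777N777N7

Each term (from the third on) is the previous term followed by the one before it: term 3 = N7·77 = N777.
Continuing: N777N7N777N777N7N777N7N777 · N777N7N777N777N7 gives term 8.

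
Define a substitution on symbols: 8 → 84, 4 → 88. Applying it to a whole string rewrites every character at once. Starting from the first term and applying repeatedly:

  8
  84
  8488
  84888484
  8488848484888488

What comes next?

Replace each of the 16 characters of 8488848484888488 in place — 84 88 84 84 84 88 84 88 84 88 84 84 84 88 84 84 — and concatenate.

84888484848884888488848484888484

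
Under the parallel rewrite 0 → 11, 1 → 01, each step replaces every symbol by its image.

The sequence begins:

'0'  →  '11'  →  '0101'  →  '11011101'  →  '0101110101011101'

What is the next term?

11011101010111011101110101011101

φ(0101110101011101) expands symbol-by-symbol to 11 01 11 01 01 01 11 01 11 01 11 01 01 01 11 01; joining the 16 pieces gives the next term.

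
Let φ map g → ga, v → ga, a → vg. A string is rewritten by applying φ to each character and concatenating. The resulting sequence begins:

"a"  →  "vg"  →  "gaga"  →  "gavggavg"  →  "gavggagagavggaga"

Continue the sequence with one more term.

Rewriting the 16 symbols of gavggagagavggaga one by one yields ga vg ga ga ga vg ga vg ga vg ga ga ga vg ga vg; concatenated:

gavggagagavggavggavggagagavggavg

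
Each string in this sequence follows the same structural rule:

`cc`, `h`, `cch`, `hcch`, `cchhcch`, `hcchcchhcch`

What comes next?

cchhcchhcchcchhcch

From term 3 onward, concatenate the second-to-last term with the last: cc·h = cch, h·cch = hcch, …
So term 7 is cchhcch·hcchcchhcch.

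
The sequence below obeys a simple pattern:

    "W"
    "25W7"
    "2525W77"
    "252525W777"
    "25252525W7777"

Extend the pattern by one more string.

Every step adds 25 to the front and 7 to the end of the previous string.
One more step from 25252525W7777 gives the answer.

2525252525W77777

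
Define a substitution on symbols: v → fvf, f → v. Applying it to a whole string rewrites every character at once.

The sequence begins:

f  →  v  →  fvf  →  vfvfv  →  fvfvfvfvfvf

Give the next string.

vfvfvfvfvfvfvfvfvfvfv

Rewriting each symbol of fvfvfvfvfvf: f→v, v→fvf, f→v, v→fvf, f→v, v→fvf, f→v, v→fvf, f→v, v→fvf, f→v, which concatenates to v fvf v fvf v fvf v fvf v fvf v.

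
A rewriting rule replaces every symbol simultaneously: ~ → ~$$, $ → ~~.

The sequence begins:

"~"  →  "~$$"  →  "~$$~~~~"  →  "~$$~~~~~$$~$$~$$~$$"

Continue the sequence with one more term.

~$$~~~~~$$~$$~$$~$$~$$~~~~~$$~~~~~$$~~~~~$$~~~~

Replace each of the 19 characters of ~$$~~~~~$$~$$~$$~$$ in place — ~$$ ~~ ~~ ~$$ ~$$ ~$$ ~$$ ~$$ ~~ ~~ ~$$ ~~ ~~ ~$$ ~~ ~~ ~$$ ~~ ~~ — and concatenate.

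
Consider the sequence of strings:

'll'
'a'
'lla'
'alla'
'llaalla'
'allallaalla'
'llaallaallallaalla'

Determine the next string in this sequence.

allallaallallaallaallallaalla

From term 3 onward, concatenate the second-to-last term with the last: ll·a = lla, a·lla = alla, …
Continuing: allallaalla · llaallaallallaalla gives term 8.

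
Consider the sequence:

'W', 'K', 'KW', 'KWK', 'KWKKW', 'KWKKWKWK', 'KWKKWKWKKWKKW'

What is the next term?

This is a Fibonacci-style word recurrence s(k) = s(k−1)·s(k−2): e.g. K·W = KW.
So term 8 is KWKKWKWKKWKKW·KWKKWKWK.

KWKKWKWKKWKKWKWKKWKWK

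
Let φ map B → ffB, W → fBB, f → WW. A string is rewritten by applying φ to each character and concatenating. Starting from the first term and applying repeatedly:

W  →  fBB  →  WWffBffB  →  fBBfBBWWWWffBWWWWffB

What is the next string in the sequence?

Replace each of the 20 characters of fBBfBBWWWWffBWWWWffB in place — WW ffB ffB WW ffB ffB fBB fBB fBB fBB WW WW ffB fBB fBB fBB fBB WW WW ffB — and concatenate.

WWffBffBWWffBffBfBBfBBfBBfBBWWWWffBfBBfBBfBBfBBWWWWffB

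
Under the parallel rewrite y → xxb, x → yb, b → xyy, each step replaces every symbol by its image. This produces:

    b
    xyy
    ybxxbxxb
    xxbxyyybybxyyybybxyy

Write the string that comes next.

ybybxyyybxxbxxbxxbxyyxxbxyyybxxbxxbxxbxyyxxbxyyybxxbxxb

Replace each of the 20 characters of xxbxyyybybxyyybybxyy in place — yb yb xyy yb xxb xxb xxb xyy xxb xyy yb xxb xxb xxb xyy xxb xyy yb xxb xxb — and concatenate.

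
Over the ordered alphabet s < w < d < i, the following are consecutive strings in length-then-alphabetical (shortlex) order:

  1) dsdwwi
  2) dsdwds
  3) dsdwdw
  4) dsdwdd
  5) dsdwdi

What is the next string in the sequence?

The successor of dsdwdi increments the rightmost position that isn't already i and resets every position after it to s.

dsdwis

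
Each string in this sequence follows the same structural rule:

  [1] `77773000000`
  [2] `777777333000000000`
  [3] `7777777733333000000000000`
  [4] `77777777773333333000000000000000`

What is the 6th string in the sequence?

Each string has the form 7^{2n+2} 3^{2n-1} 0^{3n+3} (n = 1, 2, …).
At n = 6 the blocks have lengths 14, 11, 21.

7777777777777733333333333000000000000000000000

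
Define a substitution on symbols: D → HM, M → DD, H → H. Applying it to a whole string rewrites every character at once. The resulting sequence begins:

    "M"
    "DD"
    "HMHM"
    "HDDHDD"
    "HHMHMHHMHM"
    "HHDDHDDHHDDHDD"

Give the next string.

HHHMHMHHMHMHHHMHMHHMHM

Applying the rule to each of the 14 symbols of HHDDHDDHHDDHDD gives the pieces H H HM HM H HM HM H H HM HM H HM HM, which concatenate to the answer.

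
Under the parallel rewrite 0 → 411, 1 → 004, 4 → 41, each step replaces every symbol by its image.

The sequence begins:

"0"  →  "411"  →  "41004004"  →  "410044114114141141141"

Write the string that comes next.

Applying the rule to each of the 21 symbols of 410044114114141141141 gives the pieces 41 004 411 411 41 41 004 004 41 004 004 41 004 41 004 004 41 004 004 41 004, which concatenate to the answer.

4100441141141410040044100400441004410040044100400441004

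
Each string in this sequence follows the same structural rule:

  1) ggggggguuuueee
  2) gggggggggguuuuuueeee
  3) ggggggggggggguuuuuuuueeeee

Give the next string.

gggggggggggggggguuuuuuuuuueeeeee

Term n consists of 3n+1 g's, followed by 2n u's, followed by n+1 e's, where the shown terms are n = 2, 3, 4.
For the next term, n = 5, so the run lengths are 16, 10, 6.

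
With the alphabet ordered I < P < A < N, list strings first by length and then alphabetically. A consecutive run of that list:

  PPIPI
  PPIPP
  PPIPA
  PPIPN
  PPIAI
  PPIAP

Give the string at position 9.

PPINI

Advancing 3 positions from PPIAP through PPIAP → PPIAA → PPIAN reaches term 9.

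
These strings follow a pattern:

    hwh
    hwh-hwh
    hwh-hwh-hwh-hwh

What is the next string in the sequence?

s(k+1) = s(k)·-·s(k) — each term doubles the last with '-' between the halves.
Doubling hwh-hwh-hwh-hwh with '-' between the halves:

hwh-hwh-hwh-hwh-hwh-hwh-hwh-hwh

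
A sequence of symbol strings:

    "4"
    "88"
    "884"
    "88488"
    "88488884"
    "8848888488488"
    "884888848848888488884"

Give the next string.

From term 3 onward, concatenate the last term with the second-to-last: 88·4 = 884, 884·88 = 88488, …
Continuing: 884888848848888488884 · 8848888488488 gives term 8.

8848888488488884888848848888488488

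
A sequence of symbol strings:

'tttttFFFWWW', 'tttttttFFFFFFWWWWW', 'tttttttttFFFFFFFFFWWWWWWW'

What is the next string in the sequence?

Each string has the form t^{2n+3} F^{3n} W^{2n+1} (n = 1, 2, …).
For the next term, n = 4, so the run lengths are 11, 12, 9.

tttttttttttFFFFFFFFFFFFWWWWWWWWW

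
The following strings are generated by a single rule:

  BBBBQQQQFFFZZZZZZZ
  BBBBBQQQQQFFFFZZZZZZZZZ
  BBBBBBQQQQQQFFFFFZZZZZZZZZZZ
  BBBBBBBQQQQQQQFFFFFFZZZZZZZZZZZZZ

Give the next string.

BBBBBBBBQQQQQQQQFFFFFFFZZZZZZZZZZZZZZZ

Reading off run lengths: B runs 4, 5, 6, 7; Q runs 4, 5, 6, 7; F runs 3, 4, 5, 6; Z runs 7, 9, 11, 13 — each is linear in n, where the shown terms are n = 3, 4, 5, 6.
Setting n = 7 gives 8, 8, 7, 15 characters in each block.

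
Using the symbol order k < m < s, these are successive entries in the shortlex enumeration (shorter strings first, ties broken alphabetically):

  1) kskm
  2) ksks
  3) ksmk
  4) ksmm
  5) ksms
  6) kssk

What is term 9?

mkkk

Stepping forward 3 times from kssk: kssk → kssm → ksss, then the target.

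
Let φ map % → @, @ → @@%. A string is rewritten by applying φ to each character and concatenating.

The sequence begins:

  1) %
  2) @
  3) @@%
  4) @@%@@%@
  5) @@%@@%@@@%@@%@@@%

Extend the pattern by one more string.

Rewriting the 17 symbols of @@%@@%@@@%@@%@@@% one by one yields @@% @@% @ @@% @@% @ @@% @@% @@% @ @@% @@% @ @@% @@% @@% @; concatenated:

@@%@@%@@@%@@%@@@%@@%@@%@@@%@@%@@@%@@%@@%@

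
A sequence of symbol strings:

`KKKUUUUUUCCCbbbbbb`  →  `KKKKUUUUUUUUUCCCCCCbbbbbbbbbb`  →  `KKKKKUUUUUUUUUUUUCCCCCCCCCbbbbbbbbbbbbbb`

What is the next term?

Reading off run lengths: K runs 3, 4, 5; U runs 6, 9, 12; C runs 3, 6, 9; b runs 6, 10, 14 — each is linear in n (n = 1, 2, …).
At n = 4 the blocks have lengths 6, 15, 12, 18.

KKKKKKUUUUUUUUUUUUUUUCCCCCCCCCCCCbbbbbbbbbbbbbbbbbb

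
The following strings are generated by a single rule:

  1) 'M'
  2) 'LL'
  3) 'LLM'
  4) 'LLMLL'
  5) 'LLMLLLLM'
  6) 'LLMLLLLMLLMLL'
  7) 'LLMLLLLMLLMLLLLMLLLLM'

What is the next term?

Each term (from the third on) is the previous term followed by the one before it: term 3 = LL·M = LLM.
The next term joins LLMLLLLMLLMLLLLMLLLLM and LLMLLLLMLLMLL.

LLMLLLLMLLMLLLLMLLLLMLLMLLLLMLLMLL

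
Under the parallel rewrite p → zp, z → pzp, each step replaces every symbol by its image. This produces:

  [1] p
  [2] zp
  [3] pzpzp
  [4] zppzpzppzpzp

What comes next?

pzpzpzppzpzppzpzpzppzpzppzpzp

Expanding zppzpzppzpzp: z→pzp, p→zp, p→zp, z→pzp, p→zp, z→pzp, p→zp, p→zp, z→pzp, p→zp, z→pzp, p→zp. Concatenated: pzp zp zp pzp zp pzp zp zp pzp zp pzp zp.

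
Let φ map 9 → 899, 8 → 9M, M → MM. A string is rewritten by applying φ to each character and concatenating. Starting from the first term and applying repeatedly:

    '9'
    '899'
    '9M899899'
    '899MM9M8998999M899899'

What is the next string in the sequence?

Rewriting the 21 symbols of 899MM9M8998999M899899 one by one yields 9M 899 899 MM MM 899 MM 9M 899 899 9M 899 899 899 MM 9M 899 899 9M 899 899; concatenated:

9M899899MMMM899MM9M8998999M899899899MM9M8998999M899899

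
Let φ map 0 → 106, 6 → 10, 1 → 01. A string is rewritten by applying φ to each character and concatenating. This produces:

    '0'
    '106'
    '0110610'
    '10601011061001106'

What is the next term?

Rewriting the 17 symbols of 10601011061001106 one by one yields 01 106 10 106 01 106 01 01 106 10 01 106 106 01 01 106 10; concatenated:

01106101060110601011061001106106010110610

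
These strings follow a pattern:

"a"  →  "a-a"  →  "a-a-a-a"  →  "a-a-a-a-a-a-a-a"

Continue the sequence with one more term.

Every step duplicates the string with '-' between the halves.
Doubling a-a-a-a-a-a-a-a with '-' between the halves:

a-a-a-a-a-a-a-a-a-a-a-a-a-a-a-a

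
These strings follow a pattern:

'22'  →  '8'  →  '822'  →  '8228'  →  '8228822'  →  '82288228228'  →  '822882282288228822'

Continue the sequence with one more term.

82288228228822882282288228228

This is a Fibonacci-style word recurrence s(k) = s(k−1)·s(k−2): e.g. 8·22 = 822.
Continuing: 822882282288228822 · 82288228228 gives term 8.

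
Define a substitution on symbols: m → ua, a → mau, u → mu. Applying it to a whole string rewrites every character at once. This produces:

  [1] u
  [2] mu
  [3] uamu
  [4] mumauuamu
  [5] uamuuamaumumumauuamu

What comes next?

mumauuamumumauuamaumuuamuuamuuamaumumumauuamu

Replace each of the 20 characters of uamuuamaumumumauuamu in place — mu mau ua mu mu mau ua mau mu ua mu ua mu ua mau mu mu mau ua mu — and concatenate.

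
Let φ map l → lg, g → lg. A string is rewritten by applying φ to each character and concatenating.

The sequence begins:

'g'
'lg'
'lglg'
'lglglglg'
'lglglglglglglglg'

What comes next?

Replace each of the 16 characters of lglglglglglglglg in place — lg lg lg lg lg lg lg lg lg lg lg lg lg lg lg lg — and concatenate.

lglglglglglglglglglglglglglglglg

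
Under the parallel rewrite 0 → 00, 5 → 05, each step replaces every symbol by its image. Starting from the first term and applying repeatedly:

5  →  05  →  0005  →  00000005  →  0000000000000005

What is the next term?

00000000000000000000000000000005

Applying the rule to each of the 16 symbols of 0000000000000005 gives the pieces 00 00 00 00 00 00 00 00 00 00 00 00 00 00 00 05, which concatenate to the answer.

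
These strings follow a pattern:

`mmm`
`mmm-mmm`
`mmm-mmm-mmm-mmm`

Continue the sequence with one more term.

mmm-mmm-mmm-mmm-mmm-mmm-mmm-mmm

s(k+1) = s(k)·-·s(k) — each term doubles the last with '-' between the halves.
So the next term is two copies of mmm-mmm-mmm-mmm with '-' between the halves.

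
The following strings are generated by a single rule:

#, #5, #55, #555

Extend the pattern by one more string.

#5555

The strings grow by a fixed suffix 5 each time.
One more step from #555 gives the answer.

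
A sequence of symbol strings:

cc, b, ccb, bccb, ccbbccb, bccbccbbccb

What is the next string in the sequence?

From term 3 onward, concatenate the second-to-last term with the last: cc·b = ccb, b·ccb = bccb, …
Continuing: ccbbccb · bccbccbbccb gives term 7.

ccbbccbbccbccbbccb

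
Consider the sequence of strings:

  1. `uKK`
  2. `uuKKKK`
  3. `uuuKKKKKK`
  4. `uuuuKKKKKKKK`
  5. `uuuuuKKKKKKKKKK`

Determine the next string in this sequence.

uuuuuuKKKKKKKKKKKK

The n-th term is n u's then 2n K's (n = 1, 2, …).
At n = 6 the blocks have lengths 6, 12.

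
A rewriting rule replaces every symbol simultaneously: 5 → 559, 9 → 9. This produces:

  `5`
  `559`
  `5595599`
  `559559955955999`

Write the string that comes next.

5595599559559995595599559559999

φ(559559955955999) expands symbol-by-symbol to 559 559 9 559 559 9 9 559 559 9 559 559 9 9 9; joining the 15 pieces gives the next term.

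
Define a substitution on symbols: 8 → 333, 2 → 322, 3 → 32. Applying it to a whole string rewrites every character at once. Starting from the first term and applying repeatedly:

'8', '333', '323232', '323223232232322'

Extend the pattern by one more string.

Replace each of the 15 characters of 323223232232322 in place — 32 322 32 322 322 32 322 32 322 322 32 322 32 322 322 — and concatenate.

323223232232232322323223223232232322322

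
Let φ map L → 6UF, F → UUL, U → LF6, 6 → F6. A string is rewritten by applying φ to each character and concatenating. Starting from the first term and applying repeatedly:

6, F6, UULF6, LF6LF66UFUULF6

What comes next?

6UFUULF66UFUULF6F6LF6UULLF6LF66UFUULF6

Applying the rule to each of the 14 symbols of LF6LF66UFUULF6 gives the pieces 6UF UUL F6 6UF UUL F6 F6 LF6 UUL LF6 LF6 6UF UUL F6, which concatenate to the answer.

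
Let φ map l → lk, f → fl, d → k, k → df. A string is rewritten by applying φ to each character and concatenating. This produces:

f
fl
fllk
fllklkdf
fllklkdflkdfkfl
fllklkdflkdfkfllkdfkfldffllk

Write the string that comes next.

Rewriting the 28 symbols of fllklkdflkdfkfllkdfkfldffllk one by one yields fl lk lk df lk df k fl lk df k fl df fl lk lk df k fl df fl lk k fl fl lk lk df; concatenated:

fllklkdflkdfkfllkdfkfldffllklkdfkfldffllkkflfllklkdf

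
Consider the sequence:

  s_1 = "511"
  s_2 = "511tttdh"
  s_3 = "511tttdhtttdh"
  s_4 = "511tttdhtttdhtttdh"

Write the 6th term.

Each term is the previous one with tttdh appended.
From 511tttdhtttdhtttdh, 2 further steps: 511tttdhtttdhtttdh → 511tttdhtttdhtttdhtttdh → (answer).

511tttdhtttdhtttdhtttdhtttdh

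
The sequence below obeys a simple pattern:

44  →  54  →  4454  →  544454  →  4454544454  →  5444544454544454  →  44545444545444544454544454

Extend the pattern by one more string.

544454445454445444545444545444544454544454

From term 3 onward, concatenate the second-to-last term with the last: 44·54 = 4454, 54·4454 = 544454, …
So term 8 is 5444544454544454·44545444545444544454544454.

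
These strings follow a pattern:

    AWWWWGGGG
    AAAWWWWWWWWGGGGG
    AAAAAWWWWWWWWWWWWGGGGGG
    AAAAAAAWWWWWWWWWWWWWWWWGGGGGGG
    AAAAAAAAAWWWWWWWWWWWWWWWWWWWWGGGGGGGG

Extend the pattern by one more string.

AAAAAAAAAAAWWWWWWWWWWWWWWWWWWWWWWWWGGGGGGGGG

Reading off run lengths: A runs 1, 3, 5, 7, 9; W runs 4, 8, 12, 16, 20; G runs 4, 5, 6, 7, 8 — each is linear in n (n = 1, 2, …).
Setting n = 6 gives 11, 24, 9 characters in each block.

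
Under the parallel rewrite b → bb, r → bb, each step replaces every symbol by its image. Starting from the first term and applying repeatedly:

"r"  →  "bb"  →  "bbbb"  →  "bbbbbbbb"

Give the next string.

Expanding bbbbbbbb: b→bb, b→bb, b→bb, b→bb, b→bb, b→bb, b→bb, b→bb. Concatenated: bb bb bb bb bb bb bb bb.

bbbbbbbbbbbbbbbb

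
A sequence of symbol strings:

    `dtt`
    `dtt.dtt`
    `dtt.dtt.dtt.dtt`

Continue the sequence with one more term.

Each string is two copies of the previous one joined by '.'.
One more doubling of dtt.dtt.dtt.dtt gives the answer.

dtt.dtt.dtt.dtt.dtt.dtt.dtt.dtt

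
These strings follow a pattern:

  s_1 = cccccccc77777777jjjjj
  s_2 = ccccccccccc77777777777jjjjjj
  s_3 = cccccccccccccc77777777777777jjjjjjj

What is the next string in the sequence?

Term n consists of 3n+2 c's, followed by 3n+2 7's, followed by n+3 j's, where the shown terms are n = 2, 3, 4.
At n = 5 the blocks have lengths 17, 17, 8.

ccccccccccccccccc77777777777777777jjjjjjjj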